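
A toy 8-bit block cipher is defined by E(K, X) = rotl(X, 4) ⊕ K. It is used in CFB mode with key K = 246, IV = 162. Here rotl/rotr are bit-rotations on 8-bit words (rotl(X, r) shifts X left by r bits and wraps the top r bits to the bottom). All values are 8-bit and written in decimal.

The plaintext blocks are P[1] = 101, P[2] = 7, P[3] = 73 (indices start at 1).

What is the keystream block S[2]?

CFB encryption: C_i = P_i ⊕ E(K, C_{i−1}), with C_{0} = IV.
C[1]: E(K, 162) = 220; 101 ⊕ 220 = 185.
C[2]: E(K, 185) = 109; 7 ⊕ 109 = 106.
So S[2] = 109.

109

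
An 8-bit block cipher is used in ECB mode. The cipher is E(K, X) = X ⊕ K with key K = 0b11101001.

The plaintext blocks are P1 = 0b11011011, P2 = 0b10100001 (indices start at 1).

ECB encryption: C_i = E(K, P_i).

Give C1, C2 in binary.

C1 = 0b00110010, C2 = 0b01001000

C1: E(K, 0b11011011) = 0b00110010.
C2: E(K, 0b10100001) = 0b01001000.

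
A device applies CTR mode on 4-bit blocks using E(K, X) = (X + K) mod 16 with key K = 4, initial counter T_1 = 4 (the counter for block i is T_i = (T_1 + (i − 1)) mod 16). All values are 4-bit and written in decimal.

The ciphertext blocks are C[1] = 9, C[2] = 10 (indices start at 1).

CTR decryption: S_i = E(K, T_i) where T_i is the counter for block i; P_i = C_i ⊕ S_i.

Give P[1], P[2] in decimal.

P[1]: T = 4, S = E(K, T) = 8; 9 ⊕ 8 = 1.
P[2]: T = 5, S = E(K, T) = 9; 10 ⊕ 9 = 3.

P[1] = 1, P[2] = 3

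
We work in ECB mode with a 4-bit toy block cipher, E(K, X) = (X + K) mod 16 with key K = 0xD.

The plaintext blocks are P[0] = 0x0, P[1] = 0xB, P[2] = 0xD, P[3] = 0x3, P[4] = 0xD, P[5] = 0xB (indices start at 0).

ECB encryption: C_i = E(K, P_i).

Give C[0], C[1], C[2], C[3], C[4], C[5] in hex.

C[0] = 0xD, C[1] = 0x8, C[2] = 0xA, C[3] = 0x0, C[4] = 0xA, C[5] = 0x8

C[0]: E(K, 0x0) = 0xD.
C[1]: E(K, 0xB) = 0x8.
C[2]: E(K, 0xD) = 0xA.
C[3]: E(K, 0x3) = 0x0.
C[4]: E(K, 0xD) = 0xA.
C[5]: E(K, 0xB) = 0x8.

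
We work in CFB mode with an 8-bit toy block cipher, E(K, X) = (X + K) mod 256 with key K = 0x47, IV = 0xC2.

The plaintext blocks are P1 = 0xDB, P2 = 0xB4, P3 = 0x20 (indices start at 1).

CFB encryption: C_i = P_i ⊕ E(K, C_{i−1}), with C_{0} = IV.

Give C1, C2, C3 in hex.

C1: E(K, 0xC2) = 0x09; 0xDB ⊕ 0x09 = 0xD2.
C2: E(K, 0xD2) = 0x19; 0xB4 ⊕ 0x19 = 0xAD.
C3: E(K, 0xAD) = 0xF4; 0x20 ⊕ 0xF4 = 0xD4.

C1 = 0xD2, C2 = 0xAD, C3 = 0xD4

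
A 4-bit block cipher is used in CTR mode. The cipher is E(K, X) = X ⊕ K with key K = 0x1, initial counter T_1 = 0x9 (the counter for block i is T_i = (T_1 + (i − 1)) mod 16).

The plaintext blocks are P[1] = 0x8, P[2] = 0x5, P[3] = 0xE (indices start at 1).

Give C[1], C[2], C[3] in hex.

C[1] = 0x0, C[2] = 0xE, C[3] = 0x4

CTR encryption: S_i = E(K, T_i) where T_i is the counter for block i; C_i = P_i ⊕ S_i.
C[1]: T = 0x9, S = E(K, T) = 0x8; 0x8 ⊕ 0x8 = 0x0.
C[2]: T = 0xA, S = E(K, T) = 0xB; 0x5 ⊕ 0xB = 0xE.
C[3]: T = 0xB, S = E(K, T) = 0xA; 0xE ⊕ 0xA = 0x4.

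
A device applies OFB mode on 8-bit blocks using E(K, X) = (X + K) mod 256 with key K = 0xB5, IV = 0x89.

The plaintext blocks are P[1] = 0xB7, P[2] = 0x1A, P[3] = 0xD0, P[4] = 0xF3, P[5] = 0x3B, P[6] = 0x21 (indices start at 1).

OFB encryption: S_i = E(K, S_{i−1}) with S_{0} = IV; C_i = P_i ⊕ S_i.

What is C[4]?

C[4] = 0xAE

C[1]: S = E(K, 0x89) = 0x3E; 0xB7 ⊕ 0x3E = 0x89.
C[2]: S = E(K, 0x3E) = 0xF3; 0x1A ⊕ 0xF3 = 0xE9.
C[3]: S = E(K, 0xF3) = 0xA8; 0xD0 ⊕ 0xA8 = 0x78.
C[4]: S = E(K, 0xA8) = 0x5D; 0xF3 ⊕ 0x5D = 0xAE.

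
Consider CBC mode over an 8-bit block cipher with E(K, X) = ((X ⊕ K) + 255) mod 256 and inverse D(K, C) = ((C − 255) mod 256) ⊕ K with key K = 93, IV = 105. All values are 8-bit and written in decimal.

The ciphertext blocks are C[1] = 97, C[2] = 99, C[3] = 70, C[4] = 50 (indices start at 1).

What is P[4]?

CBC decryption: P_i = D(K, C_i) ⊕ C_{i−1}, with C_{0} = IV.
P[4]: D(K, 50) = 110; 110 ⊕ 70 = 40.

P[4] = 40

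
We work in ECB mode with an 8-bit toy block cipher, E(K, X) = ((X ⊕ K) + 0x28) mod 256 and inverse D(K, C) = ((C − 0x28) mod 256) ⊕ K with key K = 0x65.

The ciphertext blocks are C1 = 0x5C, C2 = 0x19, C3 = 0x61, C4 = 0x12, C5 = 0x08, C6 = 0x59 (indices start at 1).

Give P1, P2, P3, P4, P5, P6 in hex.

P1 = 0x51, P2 = 0x94, P3 = 0x5C, P4 = 0x8F, P5 = 0x85, P6 = 0x54

ECB decryption: P_i = D(K, C_i).
P1: D(K, 0x5C) = 0x51.
P2: D(K, 0x19) = 0x94.
P3: D(K, 0x61) = 0x5C.
P4: D(K, 0x12) = 0x8F.
P5: D(K, 0x08) = 0x85.
P6: D(K, 0x59) = 0x54.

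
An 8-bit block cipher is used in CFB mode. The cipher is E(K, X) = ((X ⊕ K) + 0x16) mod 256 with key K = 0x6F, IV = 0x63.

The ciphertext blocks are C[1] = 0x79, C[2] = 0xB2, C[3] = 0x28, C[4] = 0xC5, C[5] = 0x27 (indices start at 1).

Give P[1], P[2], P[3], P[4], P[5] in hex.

CFB decryption: P_i = C_i ⊕ E(K, C_{i−1}), with C_{0} = IV.
P[1]: E(K, 0x63) = 0x22; 0x79 ⊕ 0x22 = 0x5B.
P[2]: E(K, 0x79) = 0x2C; 0xB2 ⊕ 0x2C = 0x9E.
P[3]: E(K, 0xB2) = 0xF3; 0x28 ⊕ 0xF3 = 0xDB.
P[4]: E(K, 0x28) = 0x5D; 0xC5 ⊕ 0x5D = 0x98.
P[5]: E(K, 0xC5) = 0xC0; 0x27 ⊕ 0xC0 = 0xE7.

P[1] = 0x5B, P[2] = 0x9E, P[3] = 0xDB, P[4] = 0x98, P[5] = 0xE7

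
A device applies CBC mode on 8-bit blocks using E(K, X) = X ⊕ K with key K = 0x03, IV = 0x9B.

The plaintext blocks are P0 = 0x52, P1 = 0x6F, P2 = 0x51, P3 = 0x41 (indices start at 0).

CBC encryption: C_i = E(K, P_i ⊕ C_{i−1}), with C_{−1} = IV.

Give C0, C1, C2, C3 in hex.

C0 = 0xCA, C1 = 0xA6, C2 = 0xF4, C3 = 0xB6

C0: P0 ⊕ 0x9B = 0xC9; E(K, 0xC9) = 0xCA.
C1: P1 ⊕ 0xCA = 0xA5; E(K, 0xA5) = 0xA6.
C2: P2 ⊕ 0xA6 = 0xF7; E(K, 0xF7) = 0xF4.
C3: P3 ⊕ 0xF4 = 0xB5; E(K, 0xB5) = 0xB6.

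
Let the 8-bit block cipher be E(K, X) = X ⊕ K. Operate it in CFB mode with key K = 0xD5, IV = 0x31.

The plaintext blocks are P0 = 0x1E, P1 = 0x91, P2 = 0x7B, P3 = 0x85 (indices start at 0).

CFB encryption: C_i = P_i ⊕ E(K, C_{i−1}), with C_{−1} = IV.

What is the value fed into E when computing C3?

C0: E(K, 0x31) = 0xE4; 0x1E ⊕ 0xE4 = 0xFA.
C1: E(K, 0xFA) = 0x2F; 0x91 ⊕ 0x2F = 0xBE.
C2: E(K, 0xBE) = 0x6B; 0x7B ⊕ 0x6B = 0x10.
C3: E(K, 0x10) = 0xC5; 0x85 ⊕ 0xC5 = 0x40.
So the input to E for block 3 is 0x10.

0x10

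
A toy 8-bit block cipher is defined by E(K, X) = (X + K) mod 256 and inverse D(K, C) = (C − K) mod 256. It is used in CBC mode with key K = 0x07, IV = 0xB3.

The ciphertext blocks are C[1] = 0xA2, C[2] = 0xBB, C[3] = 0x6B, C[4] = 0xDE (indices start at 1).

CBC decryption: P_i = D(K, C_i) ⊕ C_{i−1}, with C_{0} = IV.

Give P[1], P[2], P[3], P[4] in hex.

P[1]: D(K, 0xA2) = 0x9B; 0x9B ⊕ 0xB3 = 0x28.
P[2]: D(K, 0xBB) = 0xB4; 0xB4 ⊕ 0xA2 = 0x16.
P[3]: D(K, 0x6B) = 0x64; 0x64 ⊕ 0xBB = 0xDF.
P[4]: D(K, 0xDE) = 0xD7; 0xD7 ⊕ 0x6B = 0xBC.

P[1] = 0x28, P[2] = 0x16, P[3] = 0xDF, P[4] = 0xBC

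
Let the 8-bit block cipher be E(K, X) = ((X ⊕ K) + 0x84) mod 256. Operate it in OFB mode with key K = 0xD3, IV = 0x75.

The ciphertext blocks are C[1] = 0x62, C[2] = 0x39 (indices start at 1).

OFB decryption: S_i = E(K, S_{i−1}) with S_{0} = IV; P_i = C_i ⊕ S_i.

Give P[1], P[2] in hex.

P[1] = 0x48, P[2] = 0x44

P[1]: S = E(K, 0x75) = 0x2A; 0x62 ⊕ 0x2A = 0x48.
P[2]: S = E(K, 0x2A) = 0x7D; 0x39 ⊕ 0x7D = 0x44.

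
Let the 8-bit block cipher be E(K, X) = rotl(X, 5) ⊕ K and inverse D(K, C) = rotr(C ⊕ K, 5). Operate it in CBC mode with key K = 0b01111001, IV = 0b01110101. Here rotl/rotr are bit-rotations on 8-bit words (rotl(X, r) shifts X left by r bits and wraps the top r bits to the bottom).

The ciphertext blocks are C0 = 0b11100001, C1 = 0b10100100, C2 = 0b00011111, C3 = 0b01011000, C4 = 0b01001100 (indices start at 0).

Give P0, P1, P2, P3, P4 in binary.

P0 = 0b10110001, P1 = 0b00001111, P2 = 0b10010111, P3 = 0b00010110, P4 = 0b11110001

CBC decryption: P_i = D(K, C_i) ⊕ C_{i−1}, with C_{−1} = IV.
P0: D(K, 0b11100001) = 0b11000100; 0b11000100 ⊕ 0b01110101 = 0b10110001.
P1: D(K, 0b10100100) = 0b11101110; 0b11101110 ⊕ 0b11100001 = 0b00001111.
P2: D(K, 0b00011111) = 0b00110011; 0b00110011 ⊕ 0b10100100 = 0b10010111.
P3: D(K, 0b01011000) = 0b00001001; 0b00001001 ⊕ 0b00011111 = 0b00010110.
P4: D(K, 0b01001100) = 0b10101001; 0b10101001 ⊕ 0b01011000 = 0b11110001.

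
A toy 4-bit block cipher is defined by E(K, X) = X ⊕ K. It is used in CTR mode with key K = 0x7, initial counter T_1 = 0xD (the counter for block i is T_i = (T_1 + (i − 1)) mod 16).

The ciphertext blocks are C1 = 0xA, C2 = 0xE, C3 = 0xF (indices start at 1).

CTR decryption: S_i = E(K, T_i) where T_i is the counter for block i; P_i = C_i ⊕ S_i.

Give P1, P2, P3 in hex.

P1: T = 0xD, S = E(K, T) = 0xA; 0xA ⊕ 0xA = 0x0.
P2: T = 0xE, S = E(K, T) = 0x9; 0xE ⊕ 0x9 = 0x7.
P3: T = 0xF, S = E(K, T) = 0x8; 0xF ⊕ 0x8 = 0x7.

P1 = 0x0, P2 = 0x7, P3 = 0x7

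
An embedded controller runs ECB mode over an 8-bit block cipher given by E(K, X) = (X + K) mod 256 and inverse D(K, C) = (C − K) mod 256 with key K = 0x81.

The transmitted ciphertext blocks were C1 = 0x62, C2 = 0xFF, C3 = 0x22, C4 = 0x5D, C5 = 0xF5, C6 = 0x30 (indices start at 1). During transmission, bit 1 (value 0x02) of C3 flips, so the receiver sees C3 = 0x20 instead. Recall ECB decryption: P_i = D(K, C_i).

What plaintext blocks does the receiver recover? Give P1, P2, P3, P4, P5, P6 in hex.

P1 = 0xE1, P2 = 0x7E, P3 = 0x9F, P4 = 0xDC, P5 = 0x74, P6 = 0xAF

Only C3 changed, to 0x20. In ECB, a change in C_i affects only P_i. Decrypting the received ciphertext:
P1: D(K, 0x62) = 0xE1.
P2: D(K, 0xFF) = 0x7E.
P3: D(K, 0x20) = 0x9F.
P4: D(K, 0x5D) = 0xDC.
P5: D(K, 0xF5) = 0x74.
P6: D(K, 0x30) = 0xAF.
Blocks that differ from the original plaintext: P3.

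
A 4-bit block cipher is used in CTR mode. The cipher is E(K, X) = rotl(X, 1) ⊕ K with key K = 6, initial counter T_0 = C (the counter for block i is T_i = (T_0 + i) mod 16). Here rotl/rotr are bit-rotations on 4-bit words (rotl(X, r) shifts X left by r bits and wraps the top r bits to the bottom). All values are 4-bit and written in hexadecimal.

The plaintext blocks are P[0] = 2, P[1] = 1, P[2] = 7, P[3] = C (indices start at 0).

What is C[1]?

CTR encryption: S_i = E(K, T_i) where T_i is the counter for block i; C_i = P_i ⊕ S_i.
C[0]: T = C, S = E(K, T) = F; 2 ⊕ F = D.
C[1]: T = D, S = E(K, T) = D; 1 ⊕ D = C.

C[1] = C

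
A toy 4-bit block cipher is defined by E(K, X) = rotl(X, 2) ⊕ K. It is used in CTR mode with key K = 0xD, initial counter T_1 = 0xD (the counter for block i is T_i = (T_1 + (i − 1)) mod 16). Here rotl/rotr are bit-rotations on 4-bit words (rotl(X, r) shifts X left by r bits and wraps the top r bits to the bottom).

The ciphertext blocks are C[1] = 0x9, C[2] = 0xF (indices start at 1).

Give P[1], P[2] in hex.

P[1] = 0x3, P[2] = 0x9

CTR decryption: S_i = E(K, T_i) where T_i is the counter for block i; P_i = C_i ⊕ S_i.
P[1]: T = 0xD, S = E(K, T) = 0xA; 0x9 ⊕ 0xA = 0x3.
P[2]: T = 0xE, S = E(K, T) = 0x6; 0xF ⊕ 0x6 = 0x9.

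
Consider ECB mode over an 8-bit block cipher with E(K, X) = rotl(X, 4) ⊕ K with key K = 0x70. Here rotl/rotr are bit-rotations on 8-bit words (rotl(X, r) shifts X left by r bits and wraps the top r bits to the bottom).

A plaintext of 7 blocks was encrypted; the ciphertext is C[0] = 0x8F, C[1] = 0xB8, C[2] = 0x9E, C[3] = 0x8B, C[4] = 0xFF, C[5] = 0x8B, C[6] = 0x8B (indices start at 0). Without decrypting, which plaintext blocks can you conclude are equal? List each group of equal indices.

P[3] = P[5] = P[6]

ECB encrypts each block independently with the same key, so equal ciphertext blocks imply equal plaintext blocks.
C[3] = C[5] = C[6] = 0x8B, so P[3] = P[5] = P[6].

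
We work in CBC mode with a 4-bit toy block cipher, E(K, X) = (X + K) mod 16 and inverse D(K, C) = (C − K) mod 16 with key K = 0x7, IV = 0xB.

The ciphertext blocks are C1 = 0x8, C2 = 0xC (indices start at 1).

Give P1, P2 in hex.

CBC decryption: P_i = D(K, C_i) ⊕ C_{i−1}, with C_{0} = IV.
P1: D(K, 0x8) = 0x1; 0x1 ⊕ 0xB = 0xA.
P2: D(K, 0xC) = 0x5; 0x5 ⊕ 0x8 = 0xD.

P1 = 0xA, P2 = 0xD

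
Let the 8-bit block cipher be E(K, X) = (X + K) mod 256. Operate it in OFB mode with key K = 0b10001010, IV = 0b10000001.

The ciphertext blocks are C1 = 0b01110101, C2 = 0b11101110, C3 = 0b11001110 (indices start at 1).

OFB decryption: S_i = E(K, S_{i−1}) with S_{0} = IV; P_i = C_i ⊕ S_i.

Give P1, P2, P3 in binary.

P1 = 0b01111110, P2 = 0b01111011, P3 = 0b11010001

P1: S = E(K, 0b10000001) = 0b00001011; 0b01110101 ⊕ 0b00001011 = 0b01111110.
P2: S = E(K, 0b00001011) = 0b10010101; 0b11101110 ⊕ 0b10010101 = 0b01111011.
P3: S = E(K, 0b10010101) = 0b00011111; 0b11001110 ⊕ 0b00011111 = 0b11010001.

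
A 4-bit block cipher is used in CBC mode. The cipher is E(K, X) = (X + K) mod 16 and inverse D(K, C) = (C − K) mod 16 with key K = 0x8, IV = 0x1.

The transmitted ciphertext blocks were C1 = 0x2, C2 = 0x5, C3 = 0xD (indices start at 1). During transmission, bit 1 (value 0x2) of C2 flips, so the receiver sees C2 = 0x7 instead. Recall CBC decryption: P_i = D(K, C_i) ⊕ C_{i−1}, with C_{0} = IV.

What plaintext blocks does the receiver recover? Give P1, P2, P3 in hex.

P1 = 0xB, P2 = 0xD, P3 = 0x2

Only C2 changed, to 0x7. In CBC, a change in C_i garbles P_i and flips the same bit in P_{i+1}. Decrypting the received ciphertext:
P1: D(K, 0x2) = 0xA; 0xA ⊕ 0x1 = 0xB.
P2: D(K, 0x7) = 0xF; 0xF ⊕ 0x2 = 0xD.
P3: D(K, 0xD) = 0x5; 0x5 ⊕ 0x7 = 0x2.
Blocks that differ from the original plaintext: P2, P3.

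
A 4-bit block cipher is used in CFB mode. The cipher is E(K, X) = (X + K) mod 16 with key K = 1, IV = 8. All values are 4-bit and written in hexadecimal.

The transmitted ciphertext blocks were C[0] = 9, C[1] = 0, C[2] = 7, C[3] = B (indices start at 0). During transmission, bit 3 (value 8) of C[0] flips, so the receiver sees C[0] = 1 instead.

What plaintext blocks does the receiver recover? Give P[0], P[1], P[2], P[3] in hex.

CFB decryption: P_i = C_i ⊕ E(K, C_{i−1}), with C_{−1} = IV.
Only C[0] changed, to 1. In CFB, a change in C_i flips the same bit in P_i and garbles P_{i+1}. Decrypting the received ciphertext:
P[0]: E(K, 8) = 9; 1 ⊕ 9 = 8.
P[1]: E(K, 1) = 2; 0 ⊕ 2 = 2.
P[2]: E(K, 0) = 1; 7 ⊕ 1 = 6.
P[3]: E(K, 7) = 8; B ⊕ 8 = 3.
Blocks that differ from the original plaintext: P[0], P[1].

P[0] = 8, P[1] = 2, P[2] = 6, P[3] = 3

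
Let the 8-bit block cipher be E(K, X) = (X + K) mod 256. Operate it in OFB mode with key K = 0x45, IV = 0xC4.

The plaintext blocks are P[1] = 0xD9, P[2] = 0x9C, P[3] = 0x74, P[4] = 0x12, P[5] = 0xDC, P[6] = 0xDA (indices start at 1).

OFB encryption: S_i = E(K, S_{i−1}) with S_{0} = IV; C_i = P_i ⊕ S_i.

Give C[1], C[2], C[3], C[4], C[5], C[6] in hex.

C[1] = 0xD0, C[2] = 0xD2, C[3] = 0xE7, C[4] = 0xCA, C[5] = 0xC1, C[6] = 0xB8

C[1]: S = E(K, 0xC4) = 0x09; 0xD9 ⊕ 0x09 = 0xD0.
C[2]: S = E(K, 0x09) = 0x4E; 0x9C ⊕ 0x4E = 0xD2.
C[3]: S = E(K, 0x4E) = 0x93; 0x74 ⊕ 0x93 = 0xE7.
C[4]: S = E(K, 0x93) = 0xD8; 0x12 ⊕ 0xD8 = 0xCA.
C[5]: S = E(K, 0xD8) = 0x1D; 0xDC ⊕ 0x1D = 0xC1.
C[6]: S = E(K, 0x1D) = 0x62; 0xDA ⊕ 0x62 = 0xB8.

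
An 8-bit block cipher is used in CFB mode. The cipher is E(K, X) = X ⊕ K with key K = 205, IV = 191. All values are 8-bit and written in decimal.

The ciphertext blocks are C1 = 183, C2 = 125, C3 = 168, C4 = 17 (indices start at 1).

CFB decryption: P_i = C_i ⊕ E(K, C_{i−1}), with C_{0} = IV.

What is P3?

P3 = 24

P3: E(K, 125) = 176; 168 ⊕ 176 = 24.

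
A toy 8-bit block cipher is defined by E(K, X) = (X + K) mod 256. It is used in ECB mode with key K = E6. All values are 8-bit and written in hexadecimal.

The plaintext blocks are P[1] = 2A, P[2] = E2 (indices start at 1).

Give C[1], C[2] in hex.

C[1] = 10, C[2] = C8

ECB encryption: C_i = E(K, P_i).
C[1]: E(K, 2A) = 10.
C[2]: E(K, E2) = C8.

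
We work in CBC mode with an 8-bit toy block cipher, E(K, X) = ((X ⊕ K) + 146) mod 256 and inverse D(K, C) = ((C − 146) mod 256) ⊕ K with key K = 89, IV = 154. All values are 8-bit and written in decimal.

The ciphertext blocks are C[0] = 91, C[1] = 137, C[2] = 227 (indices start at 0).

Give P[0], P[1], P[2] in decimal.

CBC decryption: P_i = D(K, C_i) ⊕ C_{i−1}, with C_{−1} = IV.
P[0]: D(K, 91) = 144; 144 ⊕ 154 = 10.
P[1]: D(K, 137) = 174; 174 ⊕ 91 = 245.
P[2]: D(K, 227) = 8; 8 ⊕ 137 = 129.

P[0] = 10, P[1] = 245, P[2] = 129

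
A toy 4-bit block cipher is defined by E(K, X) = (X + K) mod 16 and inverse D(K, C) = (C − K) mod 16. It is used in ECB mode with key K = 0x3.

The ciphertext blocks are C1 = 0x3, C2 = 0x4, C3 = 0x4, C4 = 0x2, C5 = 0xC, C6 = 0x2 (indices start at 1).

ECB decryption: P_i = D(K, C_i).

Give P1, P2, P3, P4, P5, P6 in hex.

P1 = 0x0, P2 = 0x1, P3 = 0x1, P4 = 0xF, P5 = 0x9, P6 = 0xF

P1: D(K, 0x3) = 0x0.
P2: D(K, 0x4) = 0x1.
P3: D(K, 0x4) = 0x1.
P4: D(K, 0x2) = 0xF.
P5: D(K, 0xC) = 0x9.
P6: D(K, 0x2) = 0xF.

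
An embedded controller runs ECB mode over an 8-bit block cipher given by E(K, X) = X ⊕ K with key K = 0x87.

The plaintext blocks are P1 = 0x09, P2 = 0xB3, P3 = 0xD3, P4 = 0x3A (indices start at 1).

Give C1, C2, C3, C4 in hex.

C1 = 0x8E, C2 = 0x34, C3 = 0x54, C4 = 0xBD

ECB encryption: C_i = E(K, P_i).
C1: E(K, 0x09) = 0x8E.
C2: E(K, 0xB3) = 0x34.
C3: E(K, 0xD3) = 0x54.
C4: E(K, 0x3A) = 0xBD.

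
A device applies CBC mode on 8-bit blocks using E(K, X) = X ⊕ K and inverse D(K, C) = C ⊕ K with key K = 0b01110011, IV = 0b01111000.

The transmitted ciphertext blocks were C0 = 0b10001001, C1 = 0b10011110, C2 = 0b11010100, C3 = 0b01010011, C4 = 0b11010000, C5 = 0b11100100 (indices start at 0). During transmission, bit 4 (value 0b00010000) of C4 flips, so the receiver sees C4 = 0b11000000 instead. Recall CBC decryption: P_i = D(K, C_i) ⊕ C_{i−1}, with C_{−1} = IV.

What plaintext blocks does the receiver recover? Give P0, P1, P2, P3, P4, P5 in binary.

P0 = 0b10000010, P1 = 0b01100100, P2 = 0b00111001, P3 = 0b11110100, P4 = 0b11100000, P5 = 0b01010111

Only C4 changed, to 0b11000000. In CBC, a change in C_i garbles P_i and flips the same bit in P_{i+1}. Decrypting the received ciphertext:
P0: D(K, 0b10001001) = 0b11111010; 0b11111010 ⊕ 0b01111000 = 0b10000010.
P1: D(K, 0b10011110) = 0b11101101; 0b11101101 ⊕ 0b10001001 = 0b01100100.
P2: D(K, 0b11010100) = 0b10100111; 0b10100111 ⊕ 0b10011110 = 0b00111001.
P3: D(K, 0b01010011) = 0b00100000; 0b00100000 ⊕ 0b11010100 = 0b11110100.
P4: D(K, 0b11000000) = 0b10110011; 0b10110011 ⊕ 0b01010011 = 0b11100000.
P5: D(K, 0b11100100) = 0b10010111; 0b10010111 ⊕ 0b11000000 = 0b01010111.
Blocks that differ from the original plaintext: P4, P5.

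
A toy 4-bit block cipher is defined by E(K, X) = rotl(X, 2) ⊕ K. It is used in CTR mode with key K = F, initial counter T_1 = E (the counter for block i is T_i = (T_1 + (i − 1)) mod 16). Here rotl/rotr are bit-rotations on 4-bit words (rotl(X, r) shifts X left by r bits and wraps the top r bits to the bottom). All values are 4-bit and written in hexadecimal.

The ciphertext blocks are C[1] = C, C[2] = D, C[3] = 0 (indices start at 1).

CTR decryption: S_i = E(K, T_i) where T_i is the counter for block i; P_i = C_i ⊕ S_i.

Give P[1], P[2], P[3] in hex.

P[1] = 8, P[2] = D, P[3] = F

P[1]: T = E, S = E(K, T) = 4; C ⊕ 4 = 8.
P[2]: T = F, S = E(K, T) = 0; D ⊕ 0 = D.
P[3]: T = 0, S = E(K, T) = F; 0 ⊕ F = F.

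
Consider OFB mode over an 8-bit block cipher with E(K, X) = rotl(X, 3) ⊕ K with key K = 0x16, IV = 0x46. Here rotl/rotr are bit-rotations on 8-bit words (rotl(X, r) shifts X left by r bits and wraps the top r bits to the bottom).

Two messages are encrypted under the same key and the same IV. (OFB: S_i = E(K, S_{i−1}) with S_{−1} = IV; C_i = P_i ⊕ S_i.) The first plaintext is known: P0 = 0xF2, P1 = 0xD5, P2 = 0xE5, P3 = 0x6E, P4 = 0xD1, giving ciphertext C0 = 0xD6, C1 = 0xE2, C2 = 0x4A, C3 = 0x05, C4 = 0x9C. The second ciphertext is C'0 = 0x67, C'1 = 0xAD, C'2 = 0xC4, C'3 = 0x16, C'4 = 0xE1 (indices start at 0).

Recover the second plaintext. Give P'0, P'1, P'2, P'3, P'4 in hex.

In OFB with a reused IV, both messages share the same keystream S_i, so C_i ⊕ C'_i = P_i ⊕ P'_i and thus P'_i = P_i ⊕ C_i ⊕ C'_i.
P'0: 0xF2 ⊕ 0xD6 ⊕ 0x67 = 0x43.
P'1: 0xD5 ⊕ 0xE2 ⊕ 0xAD = 0x9A.
P'2: 0xE5 ⊕ 0x4A ⊕ 0xC4 = 0x6B.
P'3: 0x6E ⊕ 0x05 ⊕ 0x16 = 0x7D.
P'4: 0xD1 ⊕ 0x9C ⊕ 0xE1 = 0xAC.

P'0 = 0x43, P'1 = 0x9A, P'2 = 0x6B, P'3 = 0x7D, P'4 = 0xAC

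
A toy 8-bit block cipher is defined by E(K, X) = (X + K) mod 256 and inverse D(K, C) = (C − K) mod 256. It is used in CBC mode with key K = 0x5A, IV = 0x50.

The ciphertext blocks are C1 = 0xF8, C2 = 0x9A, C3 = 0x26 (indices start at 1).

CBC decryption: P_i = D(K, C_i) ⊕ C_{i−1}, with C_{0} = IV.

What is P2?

P2 = 0xB8

P2: D(K, 0x9A) = 0x40; 0x40 ⊕ 0xF8 = 0xB8.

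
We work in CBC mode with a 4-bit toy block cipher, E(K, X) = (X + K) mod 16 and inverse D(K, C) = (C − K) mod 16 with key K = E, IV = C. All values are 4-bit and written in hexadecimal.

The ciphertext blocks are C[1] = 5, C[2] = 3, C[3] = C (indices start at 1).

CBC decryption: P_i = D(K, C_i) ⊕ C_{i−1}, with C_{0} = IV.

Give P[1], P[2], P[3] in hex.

P[1] = B, P[2] = 0, P[3] = D

P[1]: D(K, 5) = 7; 7 ⊕ C = B.
P[2]: D(K, 3) = 5; 5 ⊕ 5 = 0.
P[3]: D(K, C) = E; E ⊕ 3 = D.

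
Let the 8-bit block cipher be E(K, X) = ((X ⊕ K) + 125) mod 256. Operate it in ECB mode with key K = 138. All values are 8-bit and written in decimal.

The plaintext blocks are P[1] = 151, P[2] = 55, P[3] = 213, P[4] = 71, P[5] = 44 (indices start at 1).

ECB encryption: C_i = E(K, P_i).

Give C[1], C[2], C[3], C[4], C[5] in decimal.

C[1]: E(K, 151) = 154.
C[2]: E(K, 55) = 58.
C[3]: E(K, 213) = 220.
C[4]: E(K, 71) = 74.
C[5]: E(K, 44) = 35.

C[1] = 154, C[2] = 58, C[3] = 220, C[4] = 74, C[5] = 35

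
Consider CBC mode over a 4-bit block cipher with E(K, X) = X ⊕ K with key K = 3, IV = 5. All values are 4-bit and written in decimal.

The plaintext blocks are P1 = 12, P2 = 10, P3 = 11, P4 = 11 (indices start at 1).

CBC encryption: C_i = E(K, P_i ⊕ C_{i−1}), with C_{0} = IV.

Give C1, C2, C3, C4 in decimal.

C1 = 10, C2 = 3, C3 = 11, C4 = 3

C1: P1 ⊕ 5 = 9; E(K, 9) = 10.
C2: P2 ⊕ 10 = 0; E(K, 0) = 3.
C3: P3 ⊕ 3 = 8; E(K, 8) = 11.
C4: P4 ⊕ 11 = 0; E(K, 0) = 3.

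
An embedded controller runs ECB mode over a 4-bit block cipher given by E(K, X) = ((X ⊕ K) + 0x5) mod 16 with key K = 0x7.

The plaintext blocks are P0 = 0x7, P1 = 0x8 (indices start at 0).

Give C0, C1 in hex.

ECB encryption: C_i = E(K, P_i).
C0: E(K, 0x7) = 0x5.
C1: E(K, 0x8) = 0x4.

C0 = 0x5, C1 = 0x4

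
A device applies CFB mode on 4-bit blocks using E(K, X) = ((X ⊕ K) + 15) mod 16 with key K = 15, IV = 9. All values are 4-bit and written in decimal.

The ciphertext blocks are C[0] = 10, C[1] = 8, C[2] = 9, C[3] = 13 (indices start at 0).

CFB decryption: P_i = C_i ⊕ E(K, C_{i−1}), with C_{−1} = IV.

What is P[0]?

P[0]: E(K, 9) = 5; 10 ⊕ 5 = 15.

P[0] = 15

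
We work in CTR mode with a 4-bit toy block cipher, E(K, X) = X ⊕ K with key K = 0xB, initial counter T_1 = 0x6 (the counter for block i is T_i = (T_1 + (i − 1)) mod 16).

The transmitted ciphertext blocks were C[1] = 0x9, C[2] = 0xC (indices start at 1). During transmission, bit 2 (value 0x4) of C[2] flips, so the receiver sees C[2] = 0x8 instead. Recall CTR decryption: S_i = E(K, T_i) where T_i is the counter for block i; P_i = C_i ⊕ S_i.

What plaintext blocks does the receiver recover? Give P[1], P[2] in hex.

Only C[2] changed, to 0x8. In CTR, a change in C_i flips the same bit in P_i only; the keystream is unaffected. Decrypting the received ciphertext:
P[1]: T = 0x6, S = E(K, T) = 0xD; 0x9 ⊕ 0xD = 0x4.
P[2]: T = 0x7, S = E(K, T) = 0xC; 0x8 ⊕ 0xC = 0x4.
Blocks that differ from the original plaintext: P[2].

P[1] = 0x4, P[2] = 0x4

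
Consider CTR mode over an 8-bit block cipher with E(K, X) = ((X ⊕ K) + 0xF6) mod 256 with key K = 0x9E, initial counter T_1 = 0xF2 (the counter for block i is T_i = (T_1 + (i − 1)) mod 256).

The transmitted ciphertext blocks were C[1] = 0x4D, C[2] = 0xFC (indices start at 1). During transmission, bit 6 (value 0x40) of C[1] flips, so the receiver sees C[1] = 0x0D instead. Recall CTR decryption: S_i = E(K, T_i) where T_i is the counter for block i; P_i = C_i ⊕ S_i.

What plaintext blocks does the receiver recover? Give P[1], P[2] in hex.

Only C[1] changed, to 0x0D. In CTR, a change in C_i flips the same bit in P_i only; the keystream is unaffected. Decrypting the received ciphertext:
P[1]: T = 0xF2, S = E(K, T) = 0x62; 0x0D ⊕ 0x62 = 0x6F.
P[2]: T = 0xF3, S = E(K, T) = 0x63; 0xFC ⊕ 0x63 = 0x9F.
Blocks that differ from the original plaintext: P[1].

P[1] = 0x6F, P[2] = 0x9F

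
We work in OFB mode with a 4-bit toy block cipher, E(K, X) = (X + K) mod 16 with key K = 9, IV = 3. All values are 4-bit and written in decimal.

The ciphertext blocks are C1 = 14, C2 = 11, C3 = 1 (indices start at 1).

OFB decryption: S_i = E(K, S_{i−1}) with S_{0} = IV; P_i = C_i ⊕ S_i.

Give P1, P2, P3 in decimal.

P1: S = E(K, 3) = 12; 14 ⊕ 12 = 2.
P2: S = E(K, 12) = 5; 11 ⊕ 5 = 14.
P3: S = E(K, 5) = 14; 1 ⊕ 14 = 15.

P1 = 2, P2 = 14, P3 = 15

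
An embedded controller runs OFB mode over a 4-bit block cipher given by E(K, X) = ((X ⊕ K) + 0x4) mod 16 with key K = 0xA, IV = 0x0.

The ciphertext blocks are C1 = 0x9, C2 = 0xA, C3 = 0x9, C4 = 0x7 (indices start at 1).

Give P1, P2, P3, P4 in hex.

P1 = 0x7, P2 = 0x2, P3 = 0xF, P4 = 0x7

OFB decryption: S_i = E(K, S_{i−1}) with S_{0} = IV; P_i = C_i ⊕ S_i.
P1: S = E(K, 0x0) = 0xE; 0x9 ⊕ 0xE = 0x7.
P2: S = E(K, 0xE) = 0x8; 0xA ⊕ 0x8 = 0x2.
P3: S = E(K, 0x8) = 0x6; 0x9 ⊕ 0x6 = 0xF.
P4: S = E(K, 0x6) = 0x0; 0x7 ⊕ 0x0 = 0x7.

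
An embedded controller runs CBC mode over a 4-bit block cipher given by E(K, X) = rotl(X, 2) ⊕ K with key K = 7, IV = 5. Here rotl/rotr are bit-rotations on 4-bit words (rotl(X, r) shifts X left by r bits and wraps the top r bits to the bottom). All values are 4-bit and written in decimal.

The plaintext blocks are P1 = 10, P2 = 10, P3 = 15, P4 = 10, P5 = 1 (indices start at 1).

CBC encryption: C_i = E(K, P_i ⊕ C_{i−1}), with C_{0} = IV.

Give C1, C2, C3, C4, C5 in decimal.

C1: P1 ⊕ 5 = 15; E(K, 15) = 8.
C2: P2 ⊕ 8 = 2; E(K, 2) = 15.
C3: P3 ⊕ 15 = 0; E(K, 0) = 7.
C4: P4 ⊕ 7 = 13; E(K, 13) = 0.
C5: P5 ⊕ 0 = 1; E(K, 1) = 3.

C1 = 8, C2 = 15, C3 = 7, C4 = 0, C5 = 3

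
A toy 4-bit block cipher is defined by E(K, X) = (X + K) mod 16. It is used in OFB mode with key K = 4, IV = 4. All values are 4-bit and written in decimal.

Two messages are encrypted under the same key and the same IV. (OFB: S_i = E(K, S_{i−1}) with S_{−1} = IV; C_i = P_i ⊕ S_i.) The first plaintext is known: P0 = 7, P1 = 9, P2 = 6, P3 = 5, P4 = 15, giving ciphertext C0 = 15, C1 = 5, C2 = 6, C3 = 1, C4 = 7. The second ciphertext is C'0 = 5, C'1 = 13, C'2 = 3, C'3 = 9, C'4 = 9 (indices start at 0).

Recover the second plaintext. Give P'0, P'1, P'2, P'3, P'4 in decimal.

P'0 = 13, P'1 = 1, P'2 = 3, P'3 = 13, P'4 = 1

In OFB with a reused IV, both messages share the same keystream S_i, so C_i ⊕ C'_i = P_i ⊕ P'_i and thus P'_i = P_i ⊕ C_i ⊕ C'_i.
P'0: 7 ⊕ 15 ⊕ 5 = 13.
P'1: 9 ⊕ 5 ⊕ 13 = 1.
P'2: 6 ⊕ 6 ⊕ 3 = 3.
P'3: 5 ⊕ 1 ⊕ 9 = 13.
P'4: 15 ⊕ 7 ⊕ 9 = 1.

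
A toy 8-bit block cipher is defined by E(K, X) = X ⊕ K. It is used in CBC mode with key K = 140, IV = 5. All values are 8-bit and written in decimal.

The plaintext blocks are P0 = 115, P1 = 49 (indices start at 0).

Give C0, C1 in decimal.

C0 = 250, C1 = 71

CBC encryption: C_i = E(K, P_i ⊕ C_{i−1}), with C_{−1} = IV.
C0: P0 ⊕ 5 = 118; E(K, 118) = 250.
C1: P1 ⊕ 250 = 203; E(K, 203) = 71.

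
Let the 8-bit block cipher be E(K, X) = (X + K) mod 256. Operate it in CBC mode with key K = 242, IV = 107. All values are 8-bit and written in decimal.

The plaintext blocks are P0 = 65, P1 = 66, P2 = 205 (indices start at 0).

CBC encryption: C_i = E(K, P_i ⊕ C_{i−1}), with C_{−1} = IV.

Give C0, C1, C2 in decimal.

C0 = 28, C1 = 80, C2 = 143

C0: P0 ⊕ 107 = 42; E(K, 42) = 28.
C1: P1 ⊕ 28 = 94; E(K, 94) = 80.
C2: P2 ⊕ 80 = 157; E(K, 157) = 143.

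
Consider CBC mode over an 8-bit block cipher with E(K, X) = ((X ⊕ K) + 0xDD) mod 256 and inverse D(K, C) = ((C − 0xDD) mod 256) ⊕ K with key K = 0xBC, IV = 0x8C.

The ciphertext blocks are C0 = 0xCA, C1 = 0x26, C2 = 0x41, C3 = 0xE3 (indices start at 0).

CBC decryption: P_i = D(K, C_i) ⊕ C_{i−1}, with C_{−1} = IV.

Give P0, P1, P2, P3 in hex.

P0: D(K, 0xCA) = 0x51; 0x51 ⊕ 0x8C = 0xDD.
P1: D(K, 0x26) = 0xF5; 0xF5 ⊕ 0xCA = 0x3F.
P2: D(K, 0x41) = 0xD8; 0xD8 ⊕ 0x26 = 0xFE.
P3: D(K, 0xE3) = 0xBA; 0xBA ⊕ 0x41 = 0xFB.

P0 = 0xDD, P1 = 0x3F, P2 = 0xFE, P3 = 0xFB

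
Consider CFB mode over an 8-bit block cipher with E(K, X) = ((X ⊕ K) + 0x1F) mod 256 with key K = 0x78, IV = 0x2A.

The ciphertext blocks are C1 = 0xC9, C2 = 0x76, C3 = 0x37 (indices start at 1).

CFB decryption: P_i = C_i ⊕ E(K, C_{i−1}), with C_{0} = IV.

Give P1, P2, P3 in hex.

P1 = 0xB8, P2 = 0xA6, P3 = 0x1A

P1: E(K, 0x2A) = 0x71; 0xC9 ⊕ 0x71 = 0xB8.
P2: E(K, 0xC9) = 0xD0; 0x76 ⊕ 0xD0 = 0xA6.
P3: E(K, 0x76) = 0x2D; 0x37 ⊕ 0x2D = 0x1A.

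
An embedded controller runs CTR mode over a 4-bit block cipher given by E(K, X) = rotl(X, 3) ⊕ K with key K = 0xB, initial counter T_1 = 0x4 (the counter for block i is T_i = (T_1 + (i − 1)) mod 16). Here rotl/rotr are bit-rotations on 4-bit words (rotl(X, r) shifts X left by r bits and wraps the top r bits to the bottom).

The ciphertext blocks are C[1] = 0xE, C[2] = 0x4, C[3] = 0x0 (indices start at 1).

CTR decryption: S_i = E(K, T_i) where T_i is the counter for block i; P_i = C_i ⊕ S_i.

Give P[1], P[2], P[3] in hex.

P[1] = 0x7, P[2] = 0x5, P[3] = 0x8

P[1]: T = 0x4, S = E(K, T) = 0x9; 0xE ⊕ 0x9 = 0x7.
P[2]: T = 0x5, S = E(K, T) = 0x1; 0x4 ⊕ 0x1 = 0x5.
P[3]: T = 0x6, S = E(K, T) = 0x8; 0x0 ⊕ 0x8 = 0x8.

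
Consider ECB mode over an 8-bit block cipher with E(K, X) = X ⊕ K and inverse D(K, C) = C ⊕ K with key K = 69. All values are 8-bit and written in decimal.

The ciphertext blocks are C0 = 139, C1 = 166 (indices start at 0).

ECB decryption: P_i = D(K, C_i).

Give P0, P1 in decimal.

P0: D(K, 139) = 206.
P1: D(K, 166) = 227.

P0 = 206, P1 = 227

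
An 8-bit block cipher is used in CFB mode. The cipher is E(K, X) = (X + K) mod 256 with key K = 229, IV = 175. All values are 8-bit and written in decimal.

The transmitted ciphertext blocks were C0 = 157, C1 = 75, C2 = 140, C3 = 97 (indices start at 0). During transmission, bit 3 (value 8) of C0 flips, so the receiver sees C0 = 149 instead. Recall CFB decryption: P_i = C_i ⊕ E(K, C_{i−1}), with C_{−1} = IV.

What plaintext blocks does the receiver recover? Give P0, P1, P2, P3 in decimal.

P0 = 1, P1 = 49, P2 = 188, P3 = 16

Only C0 changed, to 149. In CFB, a change in C_i flips the same bit in P_i and garbles P_{i+1}. Decrypting the received ciphertext:
P0: E(K, 175) = 148; 149 ⊕ 148 = 1.
P1: E(K, 149) = 122; 75 ⊕ 122 = 49.
P2: E(K, 75) = 48; 140 ⊕ 48 = 188.
P3: E(K, 140) = 113; 97 ⊕ 113 = 16.
Blocks that differ from the original plaintext: P0, P1.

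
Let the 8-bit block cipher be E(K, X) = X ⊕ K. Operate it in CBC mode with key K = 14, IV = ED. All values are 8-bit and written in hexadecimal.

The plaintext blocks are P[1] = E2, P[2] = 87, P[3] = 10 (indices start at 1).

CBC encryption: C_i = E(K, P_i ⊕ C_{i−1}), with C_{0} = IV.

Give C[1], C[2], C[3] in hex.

C[1]: P[1] ⊕ ED = 0F; E(K, 0F) = 1B.
C[2]: P[2] ⊕ 1B = 9C; E(K, 9C) = 88.
C[3]: P[3] ⊕ 88 = 98; E(K, 98) = 8C.

C[1] = 1B, C[2] = 88, C[3] = 8C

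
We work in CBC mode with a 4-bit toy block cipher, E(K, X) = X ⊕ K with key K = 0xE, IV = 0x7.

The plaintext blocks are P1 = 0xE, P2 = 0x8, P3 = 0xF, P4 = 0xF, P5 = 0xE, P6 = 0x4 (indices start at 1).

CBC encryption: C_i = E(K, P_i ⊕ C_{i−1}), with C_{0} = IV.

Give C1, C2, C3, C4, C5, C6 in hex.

C1 = 0x7, C2 = 0x1, C3 = 0x0, C4 = 0x1, C5 = 0x1, C6 = 0xB

C1: P1 ⊕ 0x7 = 0x9; E(K, 0x9) = 0x7.
C2: P2 ⊕ 0x7 = 0xF; E(K, 0xF) = 0x1.
C3: P3 ⊕ 0x1 = 0xE; E(K, 0xE) = 0x0.
C4: P4 ⊕ 0x0 = 0xF; E(K, 0xF) = 0x1.
C5: P5 ⊕ 0x1 = 0xF; E(K, 0xF) = 0x1.
C6: P6 ⊕ 0x1 = 0x5; E(K, 0x5) = 0xB.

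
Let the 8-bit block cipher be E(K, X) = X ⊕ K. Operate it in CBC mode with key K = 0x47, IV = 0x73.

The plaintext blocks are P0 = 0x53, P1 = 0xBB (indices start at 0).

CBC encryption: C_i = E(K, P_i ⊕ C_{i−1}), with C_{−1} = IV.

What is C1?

C1 = 0x9B

C0: P0 ⊕ 0x73 = 0x20; E(K, 0x20) = 0x67.
C1: P1 ⊕ 0x67 = 0xDC; E(K, 0xDC) = 0x9B.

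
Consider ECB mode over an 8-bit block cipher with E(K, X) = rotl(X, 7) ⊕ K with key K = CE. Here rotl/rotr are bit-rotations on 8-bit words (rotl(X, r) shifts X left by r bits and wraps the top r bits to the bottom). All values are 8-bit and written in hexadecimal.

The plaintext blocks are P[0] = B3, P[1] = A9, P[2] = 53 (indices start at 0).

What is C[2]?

C[2] = 67

ECB encryption: C_i = E(K, P_i).
C[2]: E(K, 53) = 67.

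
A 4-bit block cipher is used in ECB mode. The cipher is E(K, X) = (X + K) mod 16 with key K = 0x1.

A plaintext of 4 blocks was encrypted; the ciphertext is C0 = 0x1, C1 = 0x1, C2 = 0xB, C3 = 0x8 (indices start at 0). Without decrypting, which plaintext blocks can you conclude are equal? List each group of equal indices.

ECB encrypts each block independently with the same key, so equal ciphertext blocks imply equal plaintext blocks.
C0 = C1 = 0x1, so P0 = P1.

P0 = P1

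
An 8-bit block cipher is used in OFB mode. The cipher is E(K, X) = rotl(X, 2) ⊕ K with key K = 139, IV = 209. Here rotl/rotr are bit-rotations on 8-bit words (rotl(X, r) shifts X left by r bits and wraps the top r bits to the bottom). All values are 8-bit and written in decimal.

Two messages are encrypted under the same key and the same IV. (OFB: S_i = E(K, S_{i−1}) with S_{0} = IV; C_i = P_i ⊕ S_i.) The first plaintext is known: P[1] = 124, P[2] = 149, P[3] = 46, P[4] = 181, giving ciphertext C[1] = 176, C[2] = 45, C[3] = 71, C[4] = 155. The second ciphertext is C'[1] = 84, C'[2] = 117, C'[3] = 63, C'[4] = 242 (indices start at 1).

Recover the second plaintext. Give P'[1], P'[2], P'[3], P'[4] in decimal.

In OFB with a reused IV, both messages share the same keystream S_i, so C_i ⊕ C'_i = P_i ⊕ P'_i and thus P'_i = P_i ⊕ C_i ⊕ C'_i.
P'[1]: 124 ⊕ 176 ⊕ 84 = 152.
P'[2]: 149 ⊕ 45 ⊕ 117 = 205.
P'[3]: 46 ⊕ 71 ⊕ 63 = 86.
P'[4]: 181 ⊕ 155 ⊕ 242 = 220.

P'[1] = 152, P'[2] = 205, P'[3] = 86, P'[4] = 220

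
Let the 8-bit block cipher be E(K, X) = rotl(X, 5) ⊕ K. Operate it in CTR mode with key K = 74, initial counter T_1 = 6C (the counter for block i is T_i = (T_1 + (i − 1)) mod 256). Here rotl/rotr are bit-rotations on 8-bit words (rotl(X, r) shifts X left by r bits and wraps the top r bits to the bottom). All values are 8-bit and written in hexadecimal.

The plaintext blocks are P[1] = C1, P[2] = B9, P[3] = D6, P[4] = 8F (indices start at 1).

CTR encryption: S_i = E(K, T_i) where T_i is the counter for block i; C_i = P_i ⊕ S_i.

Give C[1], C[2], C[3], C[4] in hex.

C[1]: T = 6C, S = E(K, T) = F9; C1 ⊕ F9 = 38.
C[2]: T = 6D, S = E(K, T) = D9; B9 ⊕ D9 = 60.
C[3]: T = 6E, S = E(K, T) = B9; D6 ⊕ B9 = 6F.
C[4]: T = 6F, S = E(K, T) = 99; 8F ⊕ 99 = 16.

C[1] = 38, C[2] = 60, C[3] = 6F, C[4] = 16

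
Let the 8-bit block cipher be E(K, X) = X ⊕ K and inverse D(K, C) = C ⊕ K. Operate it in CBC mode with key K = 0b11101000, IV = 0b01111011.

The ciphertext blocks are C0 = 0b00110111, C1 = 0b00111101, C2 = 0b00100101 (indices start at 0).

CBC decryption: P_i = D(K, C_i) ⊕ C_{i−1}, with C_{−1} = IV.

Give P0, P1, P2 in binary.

P0: D(K, 0b00110111) = 0b11011111; 0b11011111 ⊕ 0b01111011 = 0b10100100.
P1: D(K, 0b00111101) = 0b11010101; 0b11010101 ⊕ 0b00110111 = 0b11100010.
P2: D(K, 0b00100101) = 0b11001101; 0b11001101 ⊕ 0b00111101 = 0b11110000.

P0 = 0b10100100, P1 = 0b11100010, P2 = 0b11110000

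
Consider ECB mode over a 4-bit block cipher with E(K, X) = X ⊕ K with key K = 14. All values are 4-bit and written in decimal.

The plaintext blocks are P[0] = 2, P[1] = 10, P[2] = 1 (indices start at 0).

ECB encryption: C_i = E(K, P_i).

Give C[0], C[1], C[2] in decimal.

C[0] = 12, C[1] = 4, C[2] = 15

C[0]: E(K, 2) = 12.
C[1]: E(K, 10) = 4.
C[2]: E(K, 1) = 15.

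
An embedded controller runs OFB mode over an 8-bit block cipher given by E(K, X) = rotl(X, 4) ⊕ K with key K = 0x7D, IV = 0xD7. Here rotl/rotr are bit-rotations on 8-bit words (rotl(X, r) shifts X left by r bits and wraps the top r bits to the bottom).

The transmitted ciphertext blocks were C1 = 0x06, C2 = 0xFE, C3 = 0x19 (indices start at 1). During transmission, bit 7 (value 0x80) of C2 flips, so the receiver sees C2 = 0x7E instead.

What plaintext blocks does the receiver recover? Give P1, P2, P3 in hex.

P1 = 0x06, P2 = 0x03, P3 = 0xB3

OFB decryption: S_i = E(K, S_{i−1}) with S_{0} = IV; P_i = C_i ⊕ S_i.
Only C2 changed, to 0x7E. In OFB, a change in C_i flips the same bit in P_i only; the keystream is unaffected. Decrypting the received ciphertext:
P1: S = E(K, 0xD7) = 0x00; 0x06 ⊕ 0x00 = 0x06.
P2: S = E(K, 0x00) = 0x7D; 0x7E ⊕ 0x7D = 0x03.
P3: S = E(K, 0x7D) = 0xAA; 0x19 ⊕ 0xAA = 0xB3.
Blocks that differ from the original plaintext: P2.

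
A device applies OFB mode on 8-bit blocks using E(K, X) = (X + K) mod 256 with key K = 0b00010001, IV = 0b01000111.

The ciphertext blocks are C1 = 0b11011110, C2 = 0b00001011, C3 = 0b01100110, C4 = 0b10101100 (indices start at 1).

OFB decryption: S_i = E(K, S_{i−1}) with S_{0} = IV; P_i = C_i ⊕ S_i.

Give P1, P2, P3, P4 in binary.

P1: S = E(K, 0b01000111) = 0b01011000; 0b11011110 ⊕ 0b01011000 = 0b10000110.
P2: S = E(K, 0b01011000) = 0b01101001; 0b00001011 ⊕ 0b01101001 = 0b01100010.
P3: S = E(K, 0b01101001) = 0b01111010; 0b01100110 ⊕ 0b01111010 = 0b00011100.
P4: S = E(K, 0b01111010) = 0b10001011; 0b10101100 ⊕ 0b10001011 = 0b00100111.

P1 = 0b10000110, P2 = 0b01100010, P3 = 0b00011100, P4 = 0b00100111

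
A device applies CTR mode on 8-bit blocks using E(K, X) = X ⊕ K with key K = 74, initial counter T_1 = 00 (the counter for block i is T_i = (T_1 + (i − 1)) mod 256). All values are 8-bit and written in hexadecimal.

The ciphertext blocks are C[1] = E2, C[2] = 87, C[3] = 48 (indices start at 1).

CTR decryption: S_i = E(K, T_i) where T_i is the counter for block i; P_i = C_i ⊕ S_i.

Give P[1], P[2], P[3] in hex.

P[1] = 96, P[2] = F2, P[3] = 3E

P[1]: T = 00, S = E(K, T) = 74; E2 ⊕ 74 = 96.
P[2]: T = 01, S = E(K, T) = 75; 87 ⊕ 75 = F2.
P[3]: T = 02, S = E(K, T) = 76; 48 ⊕ 76 = 3E.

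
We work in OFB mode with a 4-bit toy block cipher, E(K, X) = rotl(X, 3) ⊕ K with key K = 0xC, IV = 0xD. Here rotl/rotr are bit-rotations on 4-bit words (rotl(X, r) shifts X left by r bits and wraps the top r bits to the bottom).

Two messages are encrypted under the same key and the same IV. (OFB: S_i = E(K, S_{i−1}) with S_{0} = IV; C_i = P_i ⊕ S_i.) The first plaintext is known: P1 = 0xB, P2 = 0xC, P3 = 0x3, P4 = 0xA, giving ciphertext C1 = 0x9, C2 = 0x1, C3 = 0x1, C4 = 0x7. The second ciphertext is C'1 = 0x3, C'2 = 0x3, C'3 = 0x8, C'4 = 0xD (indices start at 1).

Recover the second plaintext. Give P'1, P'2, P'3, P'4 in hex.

P'1 = 0x1, P'2 = 0xE, P'3 = 0xA, P'4 = 0x0

In OFB with a reused IV, both messages share the same keystream S_i, so C_i ⊕ C'_i = P_i ⊕ P'_i and thus P'_i = P_i ⊕ C_i ⊕ C'_i.
P'1: 0xB ⊕ 0x9 ⊕ 0x3 = 0x1.
P'2: 0xC ⊕ 0x1 ⊕ 0x3 = 0xE.
P'3: 0x3 ⊕ 0x1 ⊕ 0x8 = 0xA.
P'4: 0xA ⊕ 0x7 ⊕ 0xD = 0x0.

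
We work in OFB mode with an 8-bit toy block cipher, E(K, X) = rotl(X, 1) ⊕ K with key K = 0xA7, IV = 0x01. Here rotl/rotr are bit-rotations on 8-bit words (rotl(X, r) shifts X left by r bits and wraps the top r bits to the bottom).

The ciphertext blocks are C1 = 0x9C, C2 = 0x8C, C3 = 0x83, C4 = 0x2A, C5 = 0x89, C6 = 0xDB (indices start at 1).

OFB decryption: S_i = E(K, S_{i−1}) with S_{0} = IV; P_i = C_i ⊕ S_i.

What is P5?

P5 = 0x98

P1: S = E(K, 0x01) = 0xA5; 0x9C ⊕ 0xA5 = 0x39.
P2: S = E(K, 0xA5) = 0xEC; 0x8C ⊕ 0xEC = 0x60.
P3: S = E(K, 0xEC) = 0x7E; 0x83 ⊕ 0x7E = 0xFD.
P4: S = E(K, 0x7E) = 0x5B; 0x2A ⊕ 0x5B = 0x71.
P5: S = E(K, 0x5B) = 0x11; 0x89 ⊕ 0x11 = 0x98.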